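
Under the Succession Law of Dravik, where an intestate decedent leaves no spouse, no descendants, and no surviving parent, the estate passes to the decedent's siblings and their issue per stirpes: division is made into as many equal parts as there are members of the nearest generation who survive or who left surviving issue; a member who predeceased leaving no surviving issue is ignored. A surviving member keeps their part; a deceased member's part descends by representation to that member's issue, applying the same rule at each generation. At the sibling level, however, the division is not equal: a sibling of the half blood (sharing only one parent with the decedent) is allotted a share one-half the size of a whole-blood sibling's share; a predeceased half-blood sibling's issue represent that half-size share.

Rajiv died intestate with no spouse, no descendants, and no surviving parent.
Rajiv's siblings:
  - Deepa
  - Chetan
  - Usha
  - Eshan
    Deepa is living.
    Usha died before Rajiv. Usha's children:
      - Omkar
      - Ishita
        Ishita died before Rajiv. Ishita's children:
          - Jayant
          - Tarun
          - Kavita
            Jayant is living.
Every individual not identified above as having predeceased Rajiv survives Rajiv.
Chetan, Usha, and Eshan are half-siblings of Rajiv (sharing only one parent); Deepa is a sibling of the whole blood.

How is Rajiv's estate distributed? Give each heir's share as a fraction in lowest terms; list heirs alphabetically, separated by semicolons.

Chetan 1/5; Deepa 2/5; Eshan 1/5; Jayant 1/30; Kavita 1/30; Omkar 1/10; Tarun 1/30

No spouse, descendants, or parent survives, so the estate passes to Rajiv's siblings per stirpes.
Half-blood siblings count for one-half the weight of whole-blood siblings at the initial division.
Dividing 1 in proportion to weights (total weight 5/2): Deepa (weight 1) → 2/5; Chetan (weight 1/2) → 1/5; Usha (weight 1/2) → 1/5; Eshan (weight 1/2) → 1/5.
Deepa is living and takes 2/5.
Chetan is living and takes 1/5.
Usha predeceased; the 1/5 allotted to Usha's branch passes to Usha's issue by representation.
The 1/5 is divided into 2 equal shares of 1/10 among Omkar, Ishita.
Omkar is living and takes 1/10.
Ishita predeceased; the 1/10 allotted to Ishita's branch passes to Ishita's issue by representation.
The 1/10 is divided into 3 equal shares of 1/30 among Jayant, Tarun, Kavita.
Jayant is living and takes 1/30.
Tarun is living and takes 1/30.
Kavita is living and takes 1/30.
Eshan is living and takes 1/5.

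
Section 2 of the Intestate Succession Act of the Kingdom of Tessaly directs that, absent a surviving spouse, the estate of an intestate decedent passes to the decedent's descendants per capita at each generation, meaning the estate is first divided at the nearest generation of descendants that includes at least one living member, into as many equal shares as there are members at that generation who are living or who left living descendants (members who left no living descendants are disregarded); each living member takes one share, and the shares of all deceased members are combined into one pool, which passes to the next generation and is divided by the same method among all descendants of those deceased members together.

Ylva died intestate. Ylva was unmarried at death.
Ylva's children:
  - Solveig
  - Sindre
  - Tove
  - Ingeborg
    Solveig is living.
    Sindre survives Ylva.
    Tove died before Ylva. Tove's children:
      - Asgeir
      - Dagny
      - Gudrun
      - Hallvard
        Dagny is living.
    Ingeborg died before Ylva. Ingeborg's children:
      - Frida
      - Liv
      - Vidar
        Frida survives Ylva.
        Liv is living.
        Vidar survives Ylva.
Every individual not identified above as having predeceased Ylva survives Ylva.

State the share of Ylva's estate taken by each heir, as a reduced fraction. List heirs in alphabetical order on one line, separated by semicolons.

Asgeir 1/14; Dagny 1/14; Frida 1/14; Gudrun 1/14; Hallvard 1/14; Liv 1/14; Sindre 1/4; Solveig 1/4; Vidar 1/14

There is no surviving spouse, so the entire estate passes to Ylva's descendants per capita at each generation.
At generation 1 (Solveig, Sindre, Tove, Ingeborg) there are 4 shares of (1)/4 = 1/4 each.
Living: Solveig and Sindre — each takes 1/4.
Deceased: Tove and Ingeborg. Their combined 1/2 is pooled and carried to generation 2.
At generation 2 (Asgeir, Dagny, Gudrun, Hallvard, Frida, Liv, Vidar) there are 7 shares of (1/2)/7 = 1/14 each.
Living: Asgeir, Dagny, Gudrun, Hallvard, Frida, Liv, and Vidar — each takes 1/14.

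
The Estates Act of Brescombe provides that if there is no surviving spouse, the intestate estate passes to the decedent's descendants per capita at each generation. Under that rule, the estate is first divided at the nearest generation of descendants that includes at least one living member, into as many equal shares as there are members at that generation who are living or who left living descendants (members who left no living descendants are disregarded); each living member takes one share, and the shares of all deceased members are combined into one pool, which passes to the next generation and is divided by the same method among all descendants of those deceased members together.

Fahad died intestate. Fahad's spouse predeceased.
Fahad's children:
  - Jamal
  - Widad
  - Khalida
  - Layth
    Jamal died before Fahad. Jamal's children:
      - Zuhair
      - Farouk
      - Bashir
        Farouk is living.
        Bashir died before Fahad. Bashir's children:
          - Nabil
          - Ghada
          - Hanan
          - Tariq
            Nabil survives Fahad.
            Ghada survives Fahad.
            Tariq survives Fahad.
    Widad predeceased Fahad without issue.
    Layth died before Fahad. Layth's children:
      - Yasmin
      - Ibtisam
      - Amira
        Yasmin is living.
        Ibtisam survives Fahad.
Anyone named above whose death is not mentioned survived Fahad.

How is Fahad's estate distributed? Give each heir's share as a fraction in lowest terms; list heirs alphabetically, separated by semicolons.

There is no surviving spouse, so the entire estate passes to Fahad's descendants per capita at each generation.
At generation 1 (Jamal, Khalida, Layth) there are 3 shares of (1)/3 = 1/3 each.
Living: Khalida — each takes 1/3.
Deceased: Jamal and Layth. Their combined 2/3 is pooled and carried to generation 2.
At generation 2 (Zuhair, Farouk, Bashir, Yasmin, Ibtisam, Amira) there are 6 shares of (2/3)/6 = 1/9 each.
Living: Zuhair, Farouk, Yasmin, Ibtisam, and Amira — each takes 1/9.
Deceased: Bashir. That 1/9 share is carried to generation 3.
At generation 3 (Nabil, Ghada, Hanan, Tariq) there are 4 shares of (1/9)/4 = 1/36 each.
Living: Nabil, Ghada, Hanan, and Tariq — each takes 1/36.

Amira 1/9; Farouk 1/9; Ghada 1/36; Hanan 1/36; Ibtisam 1/9; Khalida 1/3; Nabil 1/36; Tariq 1/36; Yasmin 1/9; Zuhair 1/9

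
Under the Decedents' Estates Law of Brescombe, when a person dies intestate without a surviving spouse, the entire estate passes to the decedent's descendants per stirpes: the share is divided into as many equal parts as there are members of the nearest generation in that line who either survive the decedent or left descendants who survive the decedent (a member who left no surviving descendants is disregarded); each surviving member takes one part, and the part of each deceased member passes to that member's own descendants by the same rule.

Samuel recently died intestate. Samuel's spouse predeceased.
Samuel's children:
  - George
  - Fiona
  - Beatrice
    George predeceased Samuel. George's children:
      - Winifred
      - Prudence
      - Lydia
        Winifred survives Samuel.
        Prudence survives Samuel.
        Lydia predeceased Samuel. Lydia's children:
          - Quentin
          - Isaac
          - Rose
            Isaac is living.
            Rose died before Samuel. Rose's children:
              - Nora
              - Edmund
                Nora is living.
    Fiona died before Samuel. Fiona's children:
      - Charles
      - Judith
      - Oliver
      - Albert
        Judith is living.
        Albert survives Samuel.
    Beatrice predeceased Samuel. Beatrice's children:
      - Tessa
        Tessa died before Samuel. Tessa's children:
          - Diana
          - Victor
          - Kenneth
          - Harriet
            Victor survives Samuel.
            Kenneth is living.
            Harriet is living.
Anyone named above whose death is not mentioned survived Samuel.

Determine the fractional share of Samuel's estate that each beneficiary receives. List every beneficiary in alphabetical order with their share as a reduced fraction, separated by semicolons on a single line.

There is no surviving spouse, so the entire estate passes to Samuel's descendants per stirpes.
The estate is divided into 3 equal shares of 1/3 among George, Fiona, Beatrice.
George predeceased; the 1/3 allotted to George's branch passes to George's issue by representation.
The 1/3 is divided into 3 equal shares of 1/9 among Winifred, Prudence, Lydia.
Winifred is living and takes 1/9.
Prudence is living and takes 1/9.
Lydia predeceased; the 1/9 allotted to Lydia's branch passes to Lydia's issue by representation.
The 1/9 is divided into 3 equal shares of 1/27 among Quentin, Isaac, Rose.
Quentin is living and takes 1/27.
Isaac is living and takes 1/27.
Rose predeceased; the 1/27 allotted to Rose's branch passes to Rose's issue by representation.
The 1/27 is divided into 2 equal shares of 1/54 among Nora, Edmund.
Nora is living and takes 1/54.
Edmund is living and takes 1/54.
Fiona predeceased; the 1/3 allotted to Fiona's branch passes to Fiona's issue by representation.
The 1/3 is divided into 4 equal shares of 1/12 among Charles, Judith, Oliver, Albert.
Charles is living and takes 1/12.
Judith is living and takes 1/12.
Oliver is living and takes 1/12.
Albert is living and takes 1/12.
Beatrice predeceased; the 1/3 allotted to Beatrice's branch passes to Beatrice's issue by representation.
Tessa's line is the sole branch at this level, so the full 1/3 passes to Tessa's issue by representation.
The 1/3 is divided into 4 equal shares of 1/12 among Diana, Victor, Kenneth, Harriet.
Diana is living and takes 1/12.
Victor is living and takes 1/12.
Kenneth is living and takes 1/12.
Harriet is living and takes 1/12.

Albert 1/12; Charles 1/12; Diana 1/12; Edmund 1/54; Harriet 1/12; Isaac 1/27; Judith 1/12; Kenneth 1/12; Nora 1/54; Oliver 1/12; Prudence 1/9; Quentin 1/27; Victor 1/12; Winifred 1/9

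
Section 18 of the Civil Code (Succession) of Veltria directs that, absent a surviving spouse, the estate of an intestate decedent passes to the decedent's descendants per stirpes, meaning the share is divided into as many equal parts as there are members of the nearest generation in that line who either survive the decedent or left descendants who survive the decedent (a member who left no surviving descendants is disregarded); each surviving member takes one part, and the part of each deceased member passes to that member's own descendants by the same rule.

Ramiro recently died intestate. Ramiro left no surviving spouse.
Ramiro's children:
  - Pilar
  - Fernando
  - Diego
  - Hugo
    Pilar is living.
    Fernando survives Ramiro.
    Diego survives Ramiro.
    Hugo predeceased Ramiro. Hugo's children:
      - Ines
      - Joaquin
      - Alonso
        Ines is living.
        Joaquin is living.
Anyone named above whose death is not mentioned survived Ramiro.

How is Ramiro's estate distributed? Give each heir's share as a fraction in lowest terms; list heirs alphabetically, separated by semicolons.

There is no surviving spouse, so the entire estate passes to Ramiro's descendants per stirpes.
The estate is divided into 4 equal shares of 1/4 among Pilar, Fernando, Diego, Hugo.
Pilar is living and takes 1/4.
Fernando is living and takes 1/4.
Diego is living and takes 1/4.
Hugo predeceased; the 1/4 allotted to Hugo's branch passes to Hugo's issue by representation.
The 1/4 is divided into 3 equal shares of 1/12 among Ines, Joaquin, Alonso.
Ines is living and takes 1/12.
Joaquin is living and takes 1/12.
Alonso is living and takes 1/12.

Alonso 1/12; Diego 1/4; Fernando 1/4; Ines 1/12; Joaquin 1/12; Pilar 1/4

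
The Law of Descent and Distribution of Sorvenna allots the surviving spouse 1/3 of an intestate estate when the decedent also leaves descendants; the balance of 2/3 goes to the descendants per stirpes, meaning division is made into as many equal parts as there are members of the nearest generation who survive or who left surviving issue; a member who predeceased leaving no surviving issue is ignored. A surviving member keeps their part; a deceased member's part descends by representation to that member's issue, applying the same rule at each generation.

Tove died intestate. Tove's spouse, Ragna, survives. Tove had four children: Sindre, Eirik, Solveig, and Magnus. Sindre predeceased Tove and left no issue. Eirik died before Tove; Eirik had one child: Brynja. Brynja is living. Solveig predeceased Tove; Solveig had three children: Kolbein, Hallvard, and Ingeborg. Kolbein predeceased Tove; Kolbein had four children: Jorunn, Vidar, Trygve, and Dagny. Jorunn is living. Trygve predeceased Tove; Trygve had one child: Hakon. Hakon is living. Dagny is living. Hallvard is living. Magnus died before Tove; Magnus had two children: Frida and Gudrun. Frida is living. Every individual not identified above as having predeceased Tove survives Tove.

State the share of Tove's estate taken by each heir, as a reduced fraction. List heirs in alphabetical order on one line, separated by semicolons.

Brynja 2/9; Dagny 1/54; Frida 1/9; Gudrun 1/9; Hakon 1/54; Hallvard 2/27; Ingeborg 2/27; Jorunn 1/54; Ragna 1/3; Vidar 1/54

Ragna, as surviving spouse, takes 1/3.
The remaining 2/3 passes to Tove's descendants per stirpes.
Sindre left no surviving issue, so that branch lapses and is disregarded.
The 2/3 is divided into 3 equal shares of 2/9 among Eirik, Solveig, Magnus.
Eirik predeceased; the 2/9 allotted to Eirik's branch passes to Eirik's issue by representation.
Brynja is the sole taker at this level and receives the full 2/9.
Solveig predeceased; the 2/9 allotted to Solveig's branch passes to Solveig's issue by representation.
The 2/9 is divided into 3 equal shares of 2/27 among Kolbein, Hallvard, Ingeborg.
Kolbein predeceased; the 2/27 allotted to Kolbein's branch passes to Kolbein's issue by representation.
The 2/27 is divided into 4 equal shares of 1/54 among Jorunn, Vidar, Trygve, Dagny.
Jorunn is living and takes 1/54.
Vidar is living and takes 1/54.
Trygve predeceased; the 1/54 allotted to Trygve's branch passes to Trygve's issue by representation.
Hakon is the sole taker at this level and receives the full 1/54.
Dagny is living and takes 1/54.
Hallvard is living and takes 2/27.
Ingeborg is living and takes 2/27.
Magnus predeceased; the 2/9 allotted to Magnus's branch passes to Magnus's issue by representation.
The 2/9 is divided into 2 equal shares of 1/9 among Frida, Gudrun.
Frida is living and takes 1/9.
Gudrun is living and takes 1/9.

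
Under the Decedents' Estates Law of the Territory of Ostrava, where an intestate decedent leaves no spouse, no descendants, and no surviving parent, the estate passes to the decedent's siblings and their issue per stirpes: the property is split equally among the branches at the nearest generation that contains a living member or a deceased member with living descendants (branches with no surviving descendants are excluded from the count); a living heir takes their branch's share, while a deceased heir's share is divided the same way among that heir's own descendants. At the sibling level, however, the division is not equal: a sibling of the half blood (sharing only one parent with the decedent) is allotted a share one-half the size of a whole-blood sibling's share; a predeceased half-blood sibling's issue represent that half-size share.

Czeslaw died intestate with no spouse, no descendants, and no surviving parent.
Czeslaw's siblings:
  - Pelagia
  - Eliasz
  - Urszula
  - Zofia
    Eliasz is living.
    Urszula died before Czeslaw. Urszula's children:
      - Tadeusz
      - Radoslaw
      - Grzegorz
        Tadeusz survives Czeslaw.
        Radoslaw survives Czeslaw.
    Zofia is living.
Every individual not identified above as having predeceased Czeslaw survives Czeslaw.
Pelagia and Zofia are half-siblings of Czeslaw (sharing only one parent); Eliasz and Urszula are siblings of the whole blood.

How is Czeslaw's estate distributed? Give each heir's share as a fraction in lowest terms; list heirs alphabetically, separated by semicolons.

Eliasz 1/3; Grzegorz 1/9; Pelagia 1/6; Radoslaw 1/9; Tadeusz 1/9; Zofia 1/6

No spouse, descendants, or parent survives, so the estate passes to Czeslaw's siblings per stirpes.
Half-blood siblings count for one-half the weight of whole-blood siblings at the initial division.
Dividing 1 in proportion to weights (total weight 3): Pelagia (weight 1/2) → 1/6; Eliasz (weight 1) → 1/3; Urszula (weight 1) → 1/3; Zofia (weight 1/2) → 1/6.
Pelagia is living and takes 1/6.
Eliasz is living and takes 1/3.
Urszula predeceased; the 1/3 allotted to Urszula's branch passes to Urszula's issue by representation.
The 1/3 is divided into 3 equal shares of 1/9 among Tadeusz, Radoslaw, Grzegorz.
Tadeusz is living and takes 1/9.
Radoslaw is living and takes 1/9.
Grzegorz is living and takes 1/9.
Zofia is living and takes 1/6.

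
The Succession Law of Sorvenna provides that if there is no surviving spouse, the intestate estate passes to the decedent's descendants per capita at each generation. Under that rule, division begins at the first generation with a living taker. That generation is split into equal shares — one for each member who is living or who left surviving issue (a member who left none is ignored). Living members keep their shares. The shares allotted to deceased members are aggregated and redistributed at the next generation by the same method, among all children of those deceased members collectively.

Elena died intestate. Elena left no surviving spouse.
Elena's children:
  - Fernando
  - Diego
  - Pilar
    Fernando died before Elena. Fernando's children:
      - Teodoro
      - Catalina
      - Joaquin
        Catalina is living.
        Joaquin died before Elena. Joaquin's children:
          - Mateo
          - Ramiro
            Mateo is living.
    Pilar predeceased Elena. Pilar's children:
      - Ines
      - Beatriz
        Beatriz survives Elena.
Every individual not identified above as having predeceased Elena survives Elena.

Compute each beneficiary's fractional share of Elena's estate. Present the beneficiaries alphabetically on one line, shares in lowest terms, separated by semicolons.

There is no surviving spouse, so the entire estate passes to Elena's descendants per capita at each generation.
At generation 1 (Fernando, Diego, Pilar) there are 3 shares of (1)/3 = 1/3 each.
Living: Diego — each takes 1/3.
Deceased: Fernando and Pilar. Their combined 2/3 is pooled and carried to generation 2.
At generation 2 (Teodoro, Catalina, Joaquin, Ines, Beatriz) there are 5 shares of (2/3)/5 = 2/15 each.
Living: Teodoro, Catalina, Ines, and Beatriz — each takes 2/15.
Deceased: Joaquin. That 2/15 share is carried to generation 3.
At generation 3 (Mateo, Ramiro) there are 2 shares of (2/15)/2 = 1/15 each.
Living: Mateo and Ramiro — each takes 1/15.

Beatriz 2/15; Catalina 2/15; Diego 1/3; Ines 2/15; Mateo 1/15; Ramiro 1/15; Teodoro 2/15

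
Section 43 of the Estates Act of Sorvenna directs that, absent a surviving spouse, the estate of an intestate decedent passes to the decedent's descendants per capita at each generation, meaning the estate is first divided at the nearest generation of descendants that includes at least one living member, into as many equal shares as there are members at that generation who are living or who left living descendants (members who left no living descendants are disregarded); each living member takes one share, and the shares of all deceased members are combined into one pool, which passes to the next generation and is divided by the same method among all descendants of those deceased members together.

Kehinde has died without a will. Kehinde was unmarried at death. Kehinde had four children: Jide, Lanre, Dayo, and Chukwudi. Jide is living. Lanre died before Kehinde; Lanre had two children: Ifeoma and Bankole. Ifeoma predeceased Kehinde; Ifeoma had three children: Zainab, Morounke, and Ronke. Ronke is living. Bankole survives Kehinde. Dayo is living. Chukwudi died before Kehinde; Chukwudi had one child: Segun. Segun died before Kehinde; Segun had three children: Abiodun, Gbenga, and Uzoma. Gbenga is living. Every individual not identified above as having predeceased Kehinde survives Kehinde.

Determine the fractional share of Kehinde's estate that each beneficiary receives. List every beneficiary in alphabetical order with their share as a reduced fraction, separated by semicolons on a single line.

Abiodun 1/18; Bankole 1/6; Dayo 1/4; Gbenga 1/18; Jide 1/4; Morounke 1/18; Ronke 1/18; Uzoma 1/18; Zainab 1/18

There is no surviving spouse, so the entire estate passes to Kehinde's descendants per capita at each generation.
At generation 1 (Jide, Lanre, Dayo, Chukwudi) there are 4 shares of (1)/4 = 1/4 each.
Living: Jide and Dayo — each takes 1/4.
Deceased: Lanre and Chukwudi. Their combined 1/2 is pooled and carried to generation 2.
At generation 2 (Ifeoma, Bankole, Segun) there are 3 shares of (1/2)/3 = 1/6 each.
Living: Bankole — each takes 1/6.
Deceased: Ifeoma and Segun. Their combined 1/3 is pooled and carried to generation 3.
At generation 3 (Zainab, Morounke, Ronke, Abiodun, Gbenga, Uzoma) there are 6 shares of (1/3)/6 = 1/18 each.
Living: Zainab, Morounke, Ronke, Abiodun, Gbenga, and Uzoma — each takes 1/18.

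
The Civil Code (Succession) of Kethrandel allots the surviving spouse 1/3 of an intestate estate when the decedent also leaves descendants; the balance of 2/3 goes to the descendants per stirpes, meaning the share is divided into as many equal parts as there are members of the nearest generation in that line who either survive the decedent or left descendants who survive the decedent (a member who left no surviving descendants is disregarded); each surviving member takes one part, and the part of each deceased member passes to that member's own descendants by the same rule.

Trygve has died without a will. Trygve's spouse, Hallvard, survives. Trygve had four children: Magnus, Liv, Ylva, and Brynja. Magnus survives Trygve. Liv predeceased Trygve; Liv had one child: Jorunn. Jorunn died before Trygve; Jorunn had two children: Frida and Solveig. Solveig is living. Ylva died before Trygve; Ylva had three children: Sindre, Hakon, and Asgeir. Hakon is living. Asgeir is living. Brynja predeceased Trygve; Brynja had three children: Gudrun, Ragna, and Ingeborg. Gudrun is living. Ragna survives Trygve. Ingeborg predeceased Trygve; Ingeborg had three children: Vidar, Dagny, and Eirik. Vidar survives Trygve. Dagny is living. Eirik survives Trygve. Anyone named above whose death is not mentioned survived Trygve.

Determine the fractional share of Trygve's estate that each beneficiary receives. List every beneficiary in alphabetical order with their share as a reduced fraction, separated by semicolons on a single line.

Asgeir 1/18; Dagny 1/54; Eirik 1/54; Frida 1/12; Gudrun 1/18; Hakon 1/18; Hallvard 1/3; Magnus 1/6; Ragna 1/18; Sindre 1/18; Solveig 1/12; Vidar 1/54

Hallvard, as surviving spouse, takes 1/3.
The remaining 2/3 passes to Trygve's descendants per stirpes.
The 2/3 is divided into 4 equal shares of 1/6 among Magnus, Liv, Ylva, Brynja.
Magnus is living and takes 1/6.
Liv predeceased; the 1/6 allotted to Liv's branch passes to Liv's issue by representation.
Jorunn's line is the sole branch at this level, so the full 1/6 passes to Jorunn's issue by representation.
The 1/6 is divided into 2 equal shares of 1/12 among Frida, Solveig.
Frida is living and takes 1/12.
Solveig is living and takes 1/12.
Ylva predeceased; the 1/6 allotted to Ylva's branch passes to Ylva's issue by representation.
The 1/6 is divided into 3 equal shares of 1/18 among Sindre, Hakon, Asgeir.
Sindre is living and takes 1/18.
Hakon is living and takes 1/18.
Asgeir is living and takes 1/18.
Brynja predeceased; the 1/6 allotted to Brynja's branch passes to Brynja's issue by representation.
The 1/6 is divided into 3 equal shares of 1/18 among Gudrun, Ragna, Ingeborg.
Gudrun is living and takes 1/18.
Ragna is living and takes 1/18.
Ingeborg predeceased; the 1/18 allotted to Ingeborg's branch passes to Ingeborg's issue by representation.
The 1/18 is divided into 3 equal shares of 1/54 among Vidar, Dagny, Eirik.
Vidar is living and takes 1/54.
Dagny is living and takes 1/54.
Eirik is living and takes 1/54.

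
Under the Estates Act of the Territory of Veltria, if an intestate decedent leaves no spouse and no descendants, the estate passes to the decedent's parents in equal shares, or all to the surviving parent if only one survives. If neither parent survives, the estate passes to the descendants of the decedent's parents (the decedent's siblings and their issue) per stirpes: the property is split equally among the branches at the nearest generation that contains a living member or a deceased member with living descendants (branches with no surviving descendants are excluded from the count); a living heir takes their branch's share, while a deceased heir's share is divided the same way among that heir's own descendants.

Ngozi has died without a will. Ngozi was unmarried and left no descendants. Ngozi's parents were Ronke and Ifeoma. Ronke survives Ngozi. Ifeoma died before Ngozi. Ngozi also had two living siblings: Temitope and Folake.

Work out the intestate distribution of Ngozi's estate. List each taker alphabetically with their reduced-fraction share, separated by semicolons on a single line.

Ronke 1

Only one parent, Ronke, survives, so Ronke takes the entire estate. The siblings take nothing because a surviving parent has priority.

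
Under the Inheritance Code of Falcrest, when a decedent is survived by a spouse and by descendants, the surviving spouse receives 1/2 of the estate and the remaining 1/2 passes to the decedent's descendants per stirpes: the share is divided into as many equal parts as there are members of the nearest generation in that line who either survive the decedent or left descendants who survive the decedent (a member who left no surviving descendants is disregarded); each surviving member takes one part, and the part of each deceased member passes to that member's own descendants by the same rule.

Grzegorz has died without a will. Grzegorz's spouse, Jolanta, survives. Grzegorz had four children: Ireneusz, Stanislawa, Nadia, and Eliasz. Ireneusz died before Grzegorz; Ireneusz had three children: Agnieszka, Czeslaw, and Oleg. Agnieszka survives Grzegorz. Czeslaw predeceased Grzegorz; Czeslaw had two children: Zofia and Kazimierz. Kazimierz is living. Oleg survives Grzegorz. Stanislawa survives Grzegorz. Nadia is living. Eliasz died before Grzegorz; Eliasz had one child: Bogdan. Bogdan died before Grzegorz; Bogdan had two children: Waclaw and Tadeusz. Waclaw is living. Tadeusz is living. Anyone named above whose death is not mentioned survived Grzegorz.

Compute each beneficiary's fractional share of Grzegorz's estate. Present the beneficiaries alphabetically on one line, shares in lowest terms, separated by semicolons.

Jolanta, as surviving spouse, takes 1/2.
The remaining 1/2 passes to Grzegorz's descendants per stirpes.
The 1/2 is divided into 4 equal shares of 1/8 among Ireneusz, Stanislawa, Nadia, Eliasz.
Ireneusz predeceased; the 1/8 allotted to Ireneusz's branch passes to Ireneusz's issue by representation.
The 1/8 is divided into 3 equal shares of 1/24 among Agnieszka, Czeslaw, Oleg.
Agnieszka is living and takes 1/24.
Czeslaw predeceased; the 1/24 allotted to Czeslaw's branch passes to Czeslaw's issue by representation.
The 1/24 is divided into 2 equal shares of 1/48 among Zofia, Kazimierz.
Zofia is living and takes 1/48.
Kazimierz is living and takes 1/48.
Oleg is living and takes 1/24.
Stanislawa is living and takes 1/8.
Nadia is living and takes 1/8.
Eliasz predeceased; the 1/8 allotted to Eliasz's branch passes to Eliasz's issue by representation.
Bogdan's line is the sole branch at this level, so the full 1/8 passes to Bogdan's issue by representation.
The 1/8 is divided into 2 equal shares of 1/16 among Waclaw, Tadeusz.
Waclaw is living and takes 1/16.
Tadeusz is living and takes 1/16.

Agnieszka 1/24; Jolanta 1/2; Kazimierz 1/48; Nadia 1/8; Oleg 1/24; Stanislawa 1/8; Tadeusz 1/16; Waclaw 1/16; Zofia 1/48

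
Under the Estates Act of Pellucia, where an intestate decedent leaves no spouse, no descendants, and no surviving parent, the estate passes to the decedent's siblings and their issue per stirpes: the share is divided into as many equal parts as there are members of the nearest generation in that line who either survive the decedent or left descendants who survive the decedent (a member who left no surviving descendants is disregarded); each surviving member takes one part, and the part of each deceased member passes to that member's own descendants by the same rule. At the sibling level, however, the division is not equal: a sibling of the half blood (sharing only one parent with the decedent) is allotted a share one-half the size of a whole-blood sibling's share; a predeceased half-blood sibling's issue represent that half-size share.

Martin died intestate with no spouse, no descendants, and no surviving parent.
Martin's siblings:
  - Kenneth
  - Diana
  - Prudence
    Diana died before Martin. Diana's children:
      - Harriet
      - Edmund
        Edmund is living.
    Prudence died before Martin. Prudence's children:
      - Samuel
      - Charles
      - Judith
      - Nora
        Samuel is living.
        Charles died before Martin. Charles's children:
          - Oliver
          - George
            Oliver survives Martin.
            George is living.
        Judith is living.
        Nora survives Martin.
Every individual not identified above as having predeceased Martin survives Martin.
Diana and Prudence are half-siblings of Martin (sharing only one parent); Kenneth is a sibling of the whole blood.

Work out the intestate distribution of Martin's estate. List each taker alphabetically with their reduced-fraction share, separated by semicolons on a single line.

No spouse, descendants, or parent survives, so the estate passes to Martin's siblings per stirpes.
Half-blood siblings count for one-half the weight of whole-blood siblings at the initial division.
Dividing 1 in proportion to weights (total weight 2): Kenneth (weight 1) → 1/2; Diana (weight 1/2) → 1/4; Prudence (weight 1/2) → 1/4.
Kenneth is living and takes 1/2.
Diana predeceased; the 1/4 allotted to Diana's branch passes to Diana's issue by representation.
The 1/4 is divided into 2 equal shares of 1/8 among Harriet, Edmund.
Harriet is living and takes 1/8.
Edmund is living and takes 1/8.
Prudence predeceased; the 1/4 allotted to Prudence's branch passes to Prudence's issue by representation.
The 1/4 is divided into 4 equal shares of 1/16 among Samuel, Charles, Judith, Nora.
Samuel is living and takes 1/16.
Charles predeceased; the 1/16 allotted to Charles's branch passes to Charles's issue by representation.
The 1/16 is divided into 2 equal shares of 1/32 among Oliver, George.
Oliver is living and takes 1/32.
George is living and takes 1/32.
Judith is living and takes 1/16.
Nora is living and takes 1/16.

Edmund 1/8; George 1/32; Harriet 1/8; Judith 1/16; Kenneth 1/2; Nora 1/16; Oliver 1/32; Samuel 1/16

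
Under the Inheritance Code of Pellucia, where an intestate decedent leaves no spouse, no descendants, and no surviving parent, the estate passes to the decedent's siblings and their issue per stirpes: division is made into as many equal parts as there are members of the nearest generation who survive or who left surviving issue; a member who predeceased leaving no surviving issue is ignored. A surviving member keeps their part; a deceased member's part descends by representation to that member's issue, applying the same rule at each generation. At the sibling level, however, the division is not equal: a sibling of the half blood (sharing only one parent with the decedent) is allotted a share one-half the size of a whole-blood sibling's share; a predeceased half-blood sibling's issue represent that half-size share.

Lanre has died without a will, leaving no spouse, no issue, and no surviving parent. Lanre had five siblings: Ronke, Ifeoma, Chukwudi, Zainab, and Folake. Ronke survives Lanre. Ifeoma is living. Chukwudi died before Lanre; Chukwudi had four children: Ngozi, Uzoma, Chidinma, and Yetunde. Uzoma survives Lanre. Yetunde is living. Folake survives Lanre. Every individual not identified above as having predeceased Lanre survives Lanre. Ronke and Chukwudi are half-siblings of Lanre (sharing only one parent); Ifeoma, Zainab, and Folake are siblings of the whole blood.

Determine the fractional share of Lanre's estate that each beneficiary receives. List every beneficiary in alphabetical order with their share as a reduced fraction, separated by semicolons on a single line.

Chidinma 1/32; Folake 1/4; Ifeoma 1/4; Ngozi 1/32; Ronke 1/8; Uzoma 1/32; Yetunde 1/32; Zainab 1/4

No spouse, descendants, or parent survives, so the estate passes to Lanre's siblings per stirpes.
Half-blood siblings count for one-half the weight of whole-blood siblings at the initial division.
Dividing 1 in proportion to weights (total weight 4): Ronke (weight 1/2) → 1/8; Ifeoma (weight 1) → 1/4; Chukwudi (weight 1/2) → 1/8; Zainab (weight 1) → 1/4; Folake (weight 1) → 1/4.
Ronke is living and takes 1/8.
Ifeoma is living and takes 1/4.
Chukwudi predeceased; the 1/8 allotted to Chukwudi's branch passes to Chukwudi's issue by representation.
The 1/8 is divided into 4 equal shares of 1/32 among Ngozi, Uzoma, Chidinma, Yetunde.
Ngozi is living and takes 1/32.
Uzoma is living and takes 1/32.
Chidinma is living and takes 1/32.
Yetunde is living and takes 1/32.
Zainab is living and takes 1/4.
Folake is living and takes 1/4.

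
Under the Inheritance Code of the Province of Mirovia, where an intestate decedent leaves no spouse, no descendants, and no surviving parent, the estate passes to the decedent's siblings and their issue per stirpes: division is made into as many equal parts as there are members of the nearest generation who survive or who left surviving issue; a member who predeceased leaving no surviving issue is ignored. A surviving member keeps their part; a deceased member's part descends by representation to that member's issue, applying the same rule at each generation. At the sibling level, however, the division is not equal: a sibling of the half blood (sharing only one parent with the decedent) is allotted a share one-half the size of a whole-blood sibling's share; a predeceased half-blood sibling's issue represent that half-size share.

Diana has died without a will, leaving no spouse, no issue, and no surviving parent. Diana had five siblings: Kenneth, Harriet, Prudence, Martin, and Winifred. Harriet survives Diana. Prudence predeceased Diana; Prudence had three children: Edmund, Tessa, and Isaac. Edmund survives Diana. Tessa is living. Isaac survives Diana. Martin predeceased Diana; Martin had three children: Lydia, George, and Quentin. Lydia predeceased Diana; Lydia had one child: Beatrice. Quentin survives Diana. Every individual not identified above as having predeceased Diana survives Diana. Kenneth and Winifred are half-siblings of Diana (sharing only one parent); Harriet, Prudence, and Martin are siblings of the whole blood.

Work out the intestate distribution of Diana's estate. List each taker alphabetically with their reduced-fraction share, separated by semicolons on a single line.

No spouse, descendants, or parent survives, so the estate passes to Diana's siblings per stirpes.
Half-blood siblings count for one-half the weight of whole-blood siblings at the initial division.
Dividing 1 in proportion to weights (total weight 4): Kenneth (weight 1/2) → 1/8; Harriet (weight 1) → 1/4; Prudence (weight 1) → 1/4; Martin (weight 1) → 1/4; Winifred (weight 1/2) → 1/8.
Kenneth is living and takes 1/8.
Harriet is living and takes 1/4.
Prudence predeceased; the 1/4 allotted to Prudence's branch passes to Prudence's issue by representation.
The 1/4 is divided into 3 equal shares of 1/12 among Edmund, Tessa, Isaac.
Edmund is living and takes 1/12.
Tessa is living and takes 1/12.
Isaac is living and takes 1/12.
Martin predeceased; the 1/4 allotted to Martin's branch passes to Martin's issue by representation.
The 1/4 is divided into 3 equal shares of 1/12 among Lydia, George, Quentin.
Lydia predeceased; the 1/12 allotted to Lydia's branch passes to Lydia's issue by representation.
Beatrice is the sole taker at this level and receives the full 1/12.
George is living and takes 1/12.
Quentin is living and takes 1/12.
Winifred is living and takes 1/8.

Beatrice 1/12; Edmund 1/12; George 1/12; Harriet 1/4; Isaac 1/12; Kenneth 1/8; Quentin 1/12; Tessa 1/12; Winifred 1/8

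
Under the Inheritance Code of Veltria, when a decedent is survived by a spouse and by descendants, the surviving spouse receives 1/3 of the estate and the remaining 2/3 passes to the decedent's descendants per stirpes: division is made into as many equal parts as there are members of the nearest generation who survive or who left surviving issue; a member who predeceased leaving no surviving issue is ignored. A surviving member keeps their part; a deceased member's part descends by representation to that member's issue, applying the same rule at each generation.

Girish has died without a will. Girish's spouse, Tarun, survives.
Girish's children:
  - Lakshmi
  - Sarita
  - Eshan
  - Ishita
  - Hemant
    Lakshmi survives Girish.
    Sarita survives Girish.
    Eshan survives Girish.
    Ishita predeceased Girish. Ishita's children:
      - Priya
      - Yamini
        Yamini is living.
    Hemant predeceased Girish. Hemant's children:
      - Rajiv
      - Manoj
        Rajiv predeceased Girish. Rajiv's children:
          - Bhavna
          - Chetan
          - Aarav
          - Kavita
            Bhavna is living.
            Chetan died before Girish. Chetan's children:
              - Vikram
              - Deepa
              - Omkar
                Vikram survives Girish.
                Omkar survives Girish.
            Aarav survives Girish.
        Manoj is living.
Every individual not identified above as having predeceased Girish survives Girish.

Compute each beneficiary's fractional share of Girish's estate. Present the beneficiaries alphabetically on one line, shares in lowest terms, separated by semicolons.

Tarun, as surviving spouse, takes 1/3.
The remaining 2/3 passes to Girish's descendants per stirpes.
The 2/3 is divided into 5 equal shares of 2/15 among Lakshmi, Sarita, Eshan, Ishita, Hemant.
Lakshmi is living and takes 2/15.
Sarita is living and takes 2/15.
Eshan is living and takes 2/15.
Ishita predeceased; the 2/15 allotted to Ishita's branch passes to Ishita's issue by representation.
The 2/15 is divided into 2 equal shares of 1/15 among Priya, Yamini.
Priya is living and takes 1/15.
Yamini is living and takes 1/15.
Hemant predeceased; the 2/15 allotted to Hemant's branch passes to Hemant's issue by representation.
The 2/15 is divided into 2 equal shares of 1/15 among Rajiv, Manoj.
Rajiv predeceased; the 1/15 allotted to Rajiv's branch passes to Rajiv's issue by representation.
The 1/15 is divided into 4 equal shares of 1/60 among Bhavna, Chetan, Aarav, Kavita.
Bhavna is living and takes 1/60.
Chetan predeceased; the 1/60 allotted to Chetan's branch passes to Chetan's issue by representation.
The 1/60 is divided into 3 equal shares of 1/180 among Vikram, Deepa, Omkar.
Vikram is living and takes 1/180.
Deepa is living and takes 1/180.
Omkar is living and takes 1/180.
Aarav is living and takes 1/60.
Kavita is living and takes 1/60.
Manoj is living and takes 1/15.

Aarav 1/60; Bhavna 1/60; Deepa 1/180; Eshan 2/15; Kavita 1/60; Lakshmi 2/15; Manoj 1/15; Omkar 1/180; Priya 1/15; Sarita 2/15; Tarun 1/3; Vikram 1/180; Yamini 1/15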